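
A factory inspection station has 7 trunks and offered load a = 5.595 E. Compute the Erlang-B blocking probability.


B(c,a) = (a^c/c!) / Σ_{k=0}^{c} a^k/k!
a^7/7! = 34.054154
Σ terms (k=0..7): 1.00000 + 5.59500 + 15.65201 + 29.19100 + 40.83092 + 45.68979 + 42.60573 + 34.05415 = 214.618615
B = 34.054154/214.618615 = 0.158673

Final: 0.158673


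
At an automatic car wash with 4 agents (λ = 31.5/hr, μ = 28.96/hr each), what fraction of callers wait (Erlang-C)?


a = λ/μ = 1.0877; ρ = a/4 = 0.2719
P₀ = 0.336265 (from M/M/c formula)
C(c,a) = [a^c/(c!(1−ρ))]·P₀ = [1.39974/(24·0.7281)]·0.336265
= 0.08011·0.336265 = 0.026937

Final: 0.026937


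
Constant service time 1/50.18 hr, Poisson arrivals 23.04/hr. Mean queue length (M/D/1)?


ρ = 23.04/50.18 = 0.4591
M/D/1: Lq = ρ²/(2(1−ρ)) = 0.2108/(2·0.5409) = 0.19489

Final: 0.19489


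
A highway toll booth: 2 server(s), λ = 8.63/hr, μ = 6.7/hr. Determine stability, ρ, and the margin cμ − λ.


Total capacity cμ = 2·6.7 = 13.40/hr
ρ = λ/(cμ) = 8.63/13.40 = 0.6440
Stable ⇔ ρ < 1: YES
Spare capacity = cμ − λ = 13.40 − 8.63 = 4.77/hr

Final: ρ = 0.6440; stable; margin = 4.77/hr


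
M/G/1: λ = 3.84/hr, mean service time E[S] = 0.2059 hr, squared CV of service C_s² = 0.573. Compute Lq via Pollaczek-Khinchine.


ρ = λ·E[S] = 3.84·0.2059 = 0.7907
Lq = ρ²(1+C_s²)/(2(1−ρ)) = 0.6251·(1+0.573)/(2·0.2093)
= 0.6251·1.5730/0.4187 = 2.34862

Final: 2.34862


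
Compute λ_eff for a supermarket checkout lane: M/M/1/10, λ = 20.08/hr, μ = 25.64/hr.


ρ = 0.7832; P_K = (1−ρ)ρ^10/(1−ρ^11) = 0.020192
λ_eff = λ(1 − P_K) = 20.08·(1 − 0.020192) = 20.08·0.979808 = 19.6745 /hr

Final: 19.6745 /hr


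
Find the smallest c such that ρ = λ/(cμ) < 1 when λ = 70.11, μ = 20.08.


Stability requires cμ > λ ⇔ c > λ/μ.
λ/μ = 70.11/20.08 = 3.4915
Minimum integer c = ⌊3.4915⌋ + 1 = 4
Check: 4·20.08 = 80.32 > 70.11, while 3·20.08 = 60.24 ≤ 70.11

Final: 4 servers


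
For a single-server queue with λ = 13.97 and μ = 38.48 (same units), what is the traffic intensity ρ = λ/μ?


ρ = λ/μ = 13.97/38.48 = 0.3630

Final: 0.3630


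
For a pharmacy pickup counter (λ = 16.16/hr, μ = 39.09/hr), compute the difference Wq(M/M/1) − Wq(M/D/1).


ρ = 16.16/39.09 = 0.4134
Wq(M/M/1) = ρ/(μ−λ) = 0.4134/22.93 = 0.01803 hr
Wq(M/D/1) = ρ/(2(μ−λ)) = 0.009014 hr
Savings = 0.01803 − 0.009014 = 0.009014 hr

Final: 0.009014 hr


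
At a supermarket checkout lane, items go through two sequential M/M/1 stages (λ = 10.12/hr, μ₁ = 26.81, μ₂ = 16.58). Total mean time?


Each node sees arrival rate λ = 10.12/hr (tandem ⇒ throughput preserved).
W₁ = 1/(μ₁−λ) = 1/(26.81−10.12) = 0.05992 hr
W₂ = 1/(μ₂−λ) = 1/(16.58−10.12) = 0.15480 hr
W_total = W₁ + W₂ = 0.05992 + 0.15480 = 0.21471 hr

Final: 0.21471 hr


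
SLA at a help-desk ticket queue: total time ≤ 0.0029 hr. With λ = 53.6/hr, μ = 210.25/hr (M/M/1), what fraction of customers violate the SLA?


W ~ Exponential(μ−λ) for M/M/1.
μ − λ = 210.25 − 53.6 = 156.6500
P(W > t) = e^{−(μ−λ)t} = e^{−0.4543} = 0.634902

Final: 0.634902


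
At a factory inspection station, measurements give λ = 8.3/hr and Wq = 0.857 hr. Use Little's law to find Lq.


Lq = λWq = 8.3·0.857 = 7.1131

Final: 7.1131


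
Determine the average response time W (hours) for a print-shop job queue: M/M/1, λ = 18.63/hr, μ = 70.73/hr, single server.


W = 1/(μ−λ) = 1/(70.73 − 18.63) = 1/52.10 = 0.01919 hr

Final: 0.01919 hr


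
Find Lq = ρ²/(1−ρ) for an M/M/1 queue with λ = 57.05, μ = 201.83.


ρ = 57.05/201.83 = 0.2827
Lq = ρ²/(1−ρ) = 0.07990/0.7173 = 0.1114

Final: 0.1114


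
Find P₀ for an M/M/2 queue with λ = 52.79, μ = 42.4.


a = λ/μ = 52.79/42.4 = 1.2450; ρ = a/c = 0.6225
Σ_{k=0}^{1} a^k/k! (terms k=0..1) = 1.00000 + 1.24505 = 2.24505
Tail: a^2/(2!(1−ρ)) = 1.55014/(2·0.3775) = 2.05330
P₀ = 1/(2.24505 + 2.05330) = 1/4.29834 = 0.232648

Final: 0.232648


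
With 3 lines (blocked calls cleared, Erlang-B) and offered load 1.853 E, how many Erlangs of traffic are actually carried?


B(3,1.853) = 0.188343 (Erlang-B)
Carried load = a(1 − B) = 1.853·(1 − 0.188343) = 1.853·0.811657 = 1.5040 E

Final: 1.5040 Erlangs


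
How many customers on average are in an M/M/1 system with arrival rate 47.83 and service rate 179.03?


ρ = λ/μ = 47.83/179.03 = 0.2672
L = ρ/(1−ρ) = 0.2672/(1 − 0.2672) = 0.2672/0.7328 = 0.3646

Final: 0.3646


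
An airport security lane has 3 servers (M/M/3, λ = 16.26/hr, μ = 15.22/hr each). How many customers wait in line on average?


a = λ/μ = 1.0683; ρ = a/3 = 0.3561
P₀ = 0.338454
Lq = P₀·a^c·ρ / (c!·(1−ρ)²) = 0.338454·1.21932·0.3561/(6·0.41459)
= 0.05908

Final: 0.05908


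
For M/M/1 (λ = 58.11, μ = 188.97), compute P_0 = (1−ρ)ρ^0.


ρ = 58.11/188.97 = 0.3075
P_n = (1−ρ)·ρ^n = (1 − 0.3075)·0.3075^0 = 0.6925·1.000000 = 0.692491

Final: 0.692491


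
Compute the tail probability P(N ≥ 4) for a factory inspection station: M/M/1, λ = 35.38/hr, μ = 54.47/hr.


ρ = 35.38/54.47 = 0.6495
P(N ≥ n) = ρ^n = 0.6495^4 = 0.177993

Final: 0.177993


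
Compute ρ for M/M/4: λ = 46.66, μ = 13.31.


ρ = λ/(cμ) = 46.66/(4·13.31) = 46.66/53.24 = 0.8764

Final: 0.8764


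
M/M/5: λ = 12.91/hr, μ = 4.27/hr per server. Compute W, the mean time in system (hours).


a = 3.0234; ρ = 0.6047; P₀ = 0.045439
Lq = P₀·a^c·ρ/(c!(1−ρ)²) = 0.37015
Wq = Lq/λ = 0.37015/12.91 = 0.02867 hr
W = Wq + 1/μ = 0.02867 + 0.23419 = 0.26286 hr

Final: 0.26286 hr


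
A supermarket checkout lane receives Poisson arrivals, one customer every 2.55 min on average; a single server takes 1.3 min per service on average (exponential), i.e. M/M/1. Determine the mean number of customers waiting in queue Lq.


λ = 60/2.55 = 23.5294 /hr
μ = 60/1.3 = 46.1538 /hr
ρ = λ/μ = 23.5294/46.1538 = 0.5098
Lq = ρ²/(1−ρ) = 0.2599/0.4902 = 0.5302

Final: 0.5302


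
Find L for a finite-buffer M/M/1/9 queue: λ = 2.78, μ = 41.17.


ρ = 2.78/41.17 = 0.06752
L = ρ[1 − (K+1)ρ^K + Kρ^(K+1)] / [(1−ρ)(1−ρ^(K+1))]
Numerator: 0.06752·(1 − 10·2.919e-11 + 9·1.971e-12) = 0.067525
Denominator: (0.9325)·(1.000000) = 0.932475
L = 0.067525/0.932475 = 0.07241

Final: 0.07241


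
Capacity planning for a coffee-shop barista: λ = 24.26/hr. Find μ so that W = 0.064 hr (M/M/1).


W = 1/(μ−λ) ⇒ μ − λ = 1/W = 1/0.064 = 15.6250
μ = λ + 1/W = 24.26 + 15.6250 = 39.8850 per hr

Final: 39.8850 /hr


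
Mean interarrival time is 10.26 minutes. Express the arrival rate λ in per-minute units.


λ = 1/(interarrival time) in consistent units.
1 minute = 1 min, so λ = 1/10.26 = 0.09747 per minute

Final: 0.09747 /min


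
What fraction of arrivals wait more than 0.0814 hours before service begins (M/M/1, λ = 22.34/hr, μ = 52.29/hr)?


ρ = 22.34/52.29 = 0.4272
P(Wq > t) = ρ·e^{−(μ−λ)t} = 0.4272·e^{−2.4379}
= 0.4272·0.087341 = 0.037315

Final: 0.037315


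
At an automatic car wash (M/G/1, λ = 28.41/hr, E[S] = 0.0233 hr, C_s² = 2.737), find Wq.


ρ = λ·E[S] = 28.41·0.0233 = 0.6620
E[S²] = E[S]²(1+C_s²) = 0.0233²·(1+2.737) = 0.002029
Wq = λ·E[S²]/(2(1−ρ)) = 28.41·0.002029/(2·0.3380) = 0.08525 hr

Final: 0.08525 hr


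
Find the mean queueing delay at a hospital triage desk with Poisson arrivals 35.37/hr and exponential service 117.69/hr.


ρ = 35.37/117.69 = 0.3005
Wq = ρ/(μ−λ) = 0.3005/(117.69 − 35.37) = 0.3005/82.32 = 0.003651 hr

Final: 0.003651 hr


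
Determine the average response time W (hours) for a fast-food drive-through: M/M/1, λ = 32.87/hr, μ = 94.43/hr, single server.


W = 1/(μ−λ) = 1/(94.43 − 32.87) = 1/61.56 = 0.01624 hr

Final: 0.01624 hr


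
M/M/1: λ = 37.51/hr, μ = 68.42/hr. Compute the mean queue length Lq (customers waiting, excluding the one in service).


ρ = 37.51/68.42 = 0.5482
Lq = ρ²/(1−ρ) = 0.3006/0.4518 = 0.6653

Final: 0.6653


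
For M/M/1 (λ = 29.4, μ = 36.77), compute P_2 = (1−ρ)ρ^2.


ρ = 29.4/36.77 = 0.7996
P_n = (1−ρ)·ρ^n = (1 − 0.7996)·0.7996^2 = 0.2004·0.639304 = 0.128139

Final: 0.128139


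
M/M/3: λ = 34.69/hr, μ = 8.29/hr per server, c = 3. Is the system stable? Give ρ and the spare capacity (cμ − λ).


Total capacity cμ = 3·8.29 = 24.87/hr
ρ = λ/(cμ) = 34.69/24.87 = 1.3949
Stable ⇔ ρ < 1: NO
Spare capacity = cμ − λ = 24.87 − 34.69 = -9.82/hr

Final: ρ = 1.3949; unstable; margin = -9.82/hr


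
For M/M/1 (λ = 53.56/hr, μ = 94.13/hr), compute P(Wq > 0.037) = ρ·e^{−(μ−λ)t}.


ρ = 53.56/94.13 = 0.5690
P(Wq > t) = ρ·e^{−(μ−λ)t} = 0.5690·e^{−1.5011}
= 0.5690·0.222887 = 0.126823

Final: 0.126823


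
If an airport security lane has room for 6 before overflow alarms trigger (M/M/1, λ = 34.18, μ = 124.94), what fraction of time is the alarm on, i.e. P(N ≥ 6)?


ρ = 34.18/124.94 = 0.2736
P(N ≥ n) = ρ^n = 0.2736^6 = 0.0004192

Final: 0.0004192


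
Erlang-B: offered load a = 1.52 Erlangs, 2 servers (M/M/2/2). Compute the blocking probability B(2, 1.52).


B(c,a) = (a^c/c!) / Σ_{k=0}^{c} a^k/k!
a^2/2! = 1.155200
Σ terms (k=0..2): 1.00000 + 1.52000 + 1.15520 = 3.675200
B = 1.155200/3.675200 = 0.314323

Final: 0.314323


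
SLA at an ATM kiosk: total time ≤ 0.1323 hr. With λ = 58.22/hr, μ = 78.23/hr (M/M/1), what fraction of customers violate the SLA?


W ~ Exponential(μ−λ) for M/M/1.
μ − λ = 78.23 − 58.22 = 20.0100
P(W > t) = e^{−(μ−λ)t} = e^{−2.6473} = 0.070841

Final: 0.070841


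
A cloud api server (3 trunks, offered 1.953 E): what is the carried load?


B(3,1.953) = 0.203474 (Erlang-B)
Carried load = a(1 − B) = 1.953·(1 − 0.203474) = 1.953·0.796526 = 1.5556 E

Final: 1.5556 Erlangs


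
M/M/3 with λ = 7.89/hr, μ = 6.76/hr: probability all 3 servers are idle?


a = λ/μ = 7.89/6.76 = 1.1672; ρ = a/c = 0.3891
Σ_{k=0}^{2} a^k/k! (terms k=0..2) = 1.00000 + 1.16716 + 0.68113 = 2.84829
Tail: a^3/(3!(1−ρ)) = 1.58998/(6·0.6109) = 0.43375
P₀ = 1/(2.84829 + 0.43375) = 1/3.28204 = 0.304689

Final: 0.304689


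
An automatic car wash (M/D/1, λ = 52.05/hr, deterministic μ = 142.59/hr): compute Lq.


ρ = 52.05/142.59 = 0.3650
M/D/1: Lq = ρ²/(2(1−ρ)) = 0.1332/(2·0.6350) = 0.10493

Final: 0.10493


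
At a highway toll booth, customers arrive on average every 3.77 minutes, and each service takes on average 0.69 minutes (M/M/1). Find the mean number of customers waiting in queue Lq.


λ = 60/3.77 = 15.9151 /hr
μ = 60/0.69 = 86.9565 /hr
ρ = λ/μ = 15.9151/86.9565 = 0.1830
Lq = ρ²/(1−ρ) = 0.03350/0.8170 = 0.04100

Final: 0.04100


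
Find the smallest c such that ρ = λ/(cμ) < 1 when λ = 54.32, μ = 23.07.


Stability requires cμ > λ ⇔ c > λ/μ.
λ/μ = 54.32/23.07 = 2.3546
Minimum integer c = ⌊2.3546⌋ + 1 = 3
Check: 3·23.07 = 69.21 > 54.32, while 2·23.07 = 46.14 ≤ 54.32

Final: 3 servers


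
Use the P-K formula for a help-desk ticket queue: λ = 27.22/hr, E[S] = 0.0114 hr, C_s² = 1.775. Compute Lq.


ρ = λ·E[S] = 27.22·0.0114 = 0.3103
Lq = ρ²(1+C_s²)/(2(1−ρ)) = 0.09629·(1+1.775)/(2·0.6897)
= 0.09629·2.7750/1.3794 = 0.19372

Final: 0.19372


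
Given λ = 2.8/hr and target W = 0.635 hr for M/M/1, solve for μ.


W = 1/(μ−λ) ⇒ μ − λ = 1/W = 1/0.635 = 1.5748
μ = λ + 1/W = 2.8 + 1.5748 = 4.3748 per hr

Final: 4.3748 /hr


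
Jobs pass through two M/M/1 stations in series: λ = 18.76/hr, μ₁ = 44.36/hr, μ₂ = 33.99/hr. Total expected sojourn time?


Each node sees arrival rate λ = 18.76/hr (tandem ⇒ throughput preserved).
W₁ = 1/(μ₁−λ) = 1/(44.36−18.76) = 0.03906 hr
W₂ = 1/(μ₂−λ) = 1/(33.99−18.76) = 0.06566 hr
W_total = W₁ + W₂ = 0.03906 + 0.06566 = 0.10472 hr

Final: 0.10472 hr


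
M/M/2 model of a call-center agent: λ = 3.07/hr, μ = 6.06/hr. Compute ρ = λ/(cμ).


ρ = λ/(cμ) = 3.07/(2·6.06) = 3.07/12.12 = 0.2533

Final: 0.2533


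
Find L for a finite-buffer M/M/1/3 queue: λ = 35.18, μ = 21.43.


ρ = 35.18/21.43 = 1.6416
L = ρ[1 − (K+1)ρ^K + Kρ^(K+1)] / [(1−ρ)(1−ρ^(K+1))]
Numerator: 1.6416·(1 − 4·4.424060 + 3·7.262642) = 8.358636
Denominator: (-0.6416)·(-6.262642) = 4.018261
L = 8.358636/4.018261 = 2.0802

Final: 2.0802


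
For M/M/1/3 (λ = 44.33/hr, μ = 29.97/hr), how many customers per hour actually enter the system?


ρ = 1.4791; P_K = (1−ρ)ρ^3/(1−ρ^4) = 0.409477
λ_eff = λ(1 − P_K) = 44.33·(1 − 0.409477) = 44.33·0.590523 = 26.1779 /hr

Final: 26.1779 /hr


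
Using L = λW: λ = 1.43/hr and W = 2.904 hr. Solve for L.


L = λW = 1.43·2.904 = 4.1527

Final: 4.1527


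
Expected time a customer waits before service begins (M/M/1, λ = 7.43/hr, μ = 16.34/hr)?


ρ = 7.43/16.34 = 0.4547
Wq = ρ/(μ−λ) = 0.4547/(16.34 − 7.43) = 0.4547/8.91 = 0.05103 hr

Final: 0.05103 hr


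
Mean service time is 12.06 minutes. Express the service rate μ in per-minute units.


μ = 1/(service time) in consistent units.
1 minute = 1 min, so μ = 1/12.06 = 0.08292 per minute

Final: 0.08292 /min


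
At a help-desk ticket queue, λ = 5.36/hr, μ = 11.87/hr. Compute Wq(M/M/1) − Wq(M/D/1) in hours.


ρ = 5.36/11.87 = 0.4516
Wq(M/M/1) = ρ/(μ−λ) = 0.4516/6.51 = 0.06936 hr
Wq(M/D/1) = ρ/(2(μ−λ)) = 0.03468 hr
Savings = 0.06936 − 0.03468 = 0.03468 hr

Final: 0.03468 hr


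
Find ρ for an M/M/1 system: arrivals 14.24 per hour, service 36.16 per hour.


ρ = λ/μ = 14.24/36.16 = 0.3938

Final: 0.3938


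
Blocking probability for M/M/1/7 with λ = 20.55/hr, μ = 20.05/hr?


ρ = λ/μ = 20.55/20.05 = 1.0249
P_K = (1−ρ)ρ^K/(1−ρ^(K+1)) = (-0.02494·1.188180)/(1 − 1.217810)
= -0.029630/-0.217810 = 0.136038

Final: 0.136038


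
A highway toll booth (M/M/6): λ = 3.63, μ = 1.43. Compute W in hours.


a = 2.5385; ρ = 0.4231; P₀ = 0.078498
Lq = P₀·a^c·ρ/(c!(1−ρ)²) = 0.03708
Wq = Lq/λ = 0.03708/3.63 = 0.01021 hr
W = Wq + 1/μ = 0.01021 + 0.69930 = 0.70952 hr

Final: 0.70952 hr


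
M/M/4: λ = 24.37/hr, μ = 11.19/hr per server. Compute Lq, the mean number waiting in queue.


a = λ/μ = 2.1778; ρ = a/4 = 0.5445
P₀ = 0.107198
Lq = P₀·a^c·ρ / (c!·(1−ρ)²) = 0.107198·22.49582·0.5445/(24·0.20752)
= 0.26363

Final: 0.26363


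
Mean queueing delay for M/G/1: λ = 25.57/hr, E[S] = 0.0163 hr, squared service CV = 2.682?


ρ = λ·E[S] = 25.57·0.0163 = 0.4168
E[S²] = E[S]²(1+C_s²) = 0.0163²·(1+2.682) = 0.0009783
Wq = λ·E[S²]/(2(1−ρ)) = 25.57·0.0009783/(2·0.5832) = 0.02145 hr

Final: 0.02145 hr


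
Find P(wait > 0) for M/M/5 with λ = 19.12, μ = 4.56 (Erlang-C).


a = λ/μ = 4.1930; ρ = a/5 = 0.8386
P₀ = 0.009428 (from M/M/c formula)
C(c,a) = [a^c/(c!(1−ρ))]·P₀ = [1296.03051/(120·0.1614)]·0.009428
= 66.91462·0.009428 = 0.630893

Final: 0.630893


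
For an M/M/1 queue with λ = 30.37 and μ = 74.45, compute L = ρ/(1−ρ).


ρ = λ/μ = 30.37/74.45 = 0.4079
L = ρ/(1−ρ) = 0.4079/(1 − 0.4079) = 0.4079/0.5921 = 0.6890

Final: 0.6890


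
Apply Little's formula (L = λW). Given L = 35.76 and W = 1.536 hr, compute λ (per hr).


λ = L/W = 35.76/1.536 = 23.2812 /hr

Final: 23.2812 /hr


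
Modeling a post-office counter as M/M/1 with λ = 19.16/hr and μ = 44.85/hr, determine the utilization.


ρ = λ/μ = 19.16/44.85 = 0.4272

Final: 0.4272


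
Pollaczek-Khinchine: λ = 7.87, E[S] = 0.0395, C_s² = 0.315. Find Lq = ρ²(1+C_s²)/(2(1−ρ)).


ρ = λ·E[S] = 7.87·0.0395 = 0.3109
Lq = ρ²(1+C_s²)/(2(1−ρ)) = 0.09664·(1+0.315)/(2·0.6891)
= 0.09664·1.3150/1.3783 = 0.09220

Final: 0.09220


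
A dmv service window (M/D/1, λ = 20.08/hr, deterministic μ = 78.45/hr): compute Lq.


ρ = 20.08/78.45 = 0.2560
M/D/1: Lq = ρ²/(2(1−ρ)) = 0.06552/(2·0.7440) = 0.04403

Final: 0.04403


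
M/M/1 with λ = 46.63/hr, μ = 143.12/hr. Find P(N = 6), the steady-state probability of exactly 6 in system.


ρ = 46.63/143.12 = 0.3258
P_n = (1−ρ)·ρ^n = (1 − 0.3258)·0.3258^6 = 0.6742·0.001196 = 0.0008064

Final: 0.0008064


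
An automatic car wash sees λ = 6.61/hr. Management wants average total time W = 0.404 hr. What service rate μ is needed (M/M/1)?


W = 1/(μ−λ) ⇒ μ − λ = 1/W = 1/0.404 = 2.4752
μ = λ + 1/W = 6.61 + 2.4752 = 9.0852 per hr

Final: 9.0852 /hr


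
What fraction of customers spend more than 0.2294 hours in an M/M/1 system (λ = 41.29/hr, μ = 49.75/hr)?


W ~ Exponential(μ−λ) for M/M/1.
μ − λ = 49.75 − 41.29 = 8.4600
P(W > t) = e^{−(μ−λ)t} = e^{−1.9407} = 0.143600

Final: 0.143600


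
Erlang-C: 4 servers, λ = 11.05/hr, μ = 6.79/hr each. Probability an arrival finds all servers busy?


a = λ/μ = 1.6274; ρ = a/4 = 0.4068
P₀ = 0.193699 (from M/M/c formula)
C(c,a) = [a^c/(c!(1−ρ))]·P₀ = [7.01407/(24·0.5932)]·0.193699
= 0.49271·0.193699 = 0.095438

Final: 0.095438


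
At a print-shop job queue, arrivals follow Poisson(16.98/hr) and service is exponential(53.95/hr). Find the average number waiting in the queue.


ρ = 16.98/53.95 = 0.3147
Lq = ρ²/(1−ρ) = 0.09906/0.6853 = 0.1446

Final: 0.1446


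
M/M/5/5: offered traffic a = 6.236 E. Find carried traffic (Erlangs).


B(5,6.236) = 0.376564 (Erlang-B)
Carried load = a(1 − B) = 6.236·(1 − 0.376564) = 6.236·0.623436 = 3.8877 E

Final: 3.8877 Erlangs


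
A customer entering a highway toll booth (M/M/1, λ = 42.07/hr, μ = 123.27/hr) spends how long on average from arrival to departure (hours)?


W = 1/(μ−λ) = 1/(123.27 − 42.07) = 1/81.20 = 0.01232 hr

Final: 0.01232 hr


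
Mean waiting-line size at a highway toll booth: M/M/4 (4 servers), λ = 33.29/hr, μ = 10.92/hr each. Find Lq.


a = λ/μ = 3.0485; ρ = a/4 = 0.7621
P₀ = 0.035030
Lq = P₀·a^c·ρ / (c!·(1−ρ)²) = 0.035030·86.37034·0.7621/(24·0.05658)
= 1.69810

Final: 1.69810


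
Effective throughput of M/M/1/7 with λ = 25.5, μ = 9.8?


ρ = 2.6020; P_K = (1−ρ)ρ^7/(1−ρ^8) = 0.615979
λ_eff = λ(1 − P_K) = 25.5·(1 − 0.615979) = 25.5·0.384021 = 9.7925 /hr

Final: 9.7925 /hr


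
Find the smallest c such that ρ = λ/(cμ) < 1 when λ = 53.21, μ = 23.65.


Stability requires cμ > λ ⇔ c > λ/μ.
λ/μ = 53.21/23.65 = 2.2499
Minimum integer c = ⌊2.2499⌋ + 1 = 3
Check: 3·23.65 = 70.95 > 53.21, while 2·23.65 = 47.30 ≤ 53.21

Final: 3 servers


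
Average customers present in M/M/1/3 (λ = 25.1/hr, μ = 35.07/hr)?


ρ = 25.1/35.07 = 0.7157
L = ρ[1 − (K+1)ρ^K + Kρ^(K+1)] / [(1−ρ)(1−ρ^(K+1))]
Numerator: 0.7157·(1 − 4·0.366618 + 3·0.262393) = 0.229533
Denominator: (0.2843)·(0.737607) = 0.209693
L = 0.229533/0.209693 = 1.0946

Final: 1.0946


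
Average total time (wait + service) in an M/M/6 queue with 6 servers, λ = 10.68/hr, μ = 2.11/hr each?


a = 5.0616; ρ = 0.8436; P₀ = 0.004084
Lq = P₀·a^c·ρ/(c!(1−ρ)²) = 3.28974
Wq = Lq/λ = 3.28974/10.68 = 0.30803 hr
W = Wq + 1/μ = 0.30803 + 0.47393 = 0.78196 hr

Final: 0.78196 hr


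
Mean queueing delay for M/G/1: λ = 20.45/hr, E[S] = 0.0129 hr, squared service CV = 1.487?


ρ = λ·E[S] = 20.45·0.0129 = 0.2638
E[S²] = E[S]²(1+C_s²) = 0.0129²·(1+1.487) = 0.0004139
Wq = λ·E[S²]/(2(1−ρ)) = 20.45·0.0004139/(2·0.7362) = 0.005748 hr

Final: 0.005748 hr


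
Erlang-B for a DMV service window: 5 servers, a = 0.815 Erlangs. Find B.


B(c,a) = (a^c/c!) / Σ_{k=0}^{c} a^k/k!
a^5/5! = 0.002996
Σ terms (k=0..5): 1.00000 + 0.81500 + 0.33211 + 0.09022 + 0.01838 + 0.002996 = 2.258716
B = 0.002996/2.258716 = 0.001327

Final: 0.001327


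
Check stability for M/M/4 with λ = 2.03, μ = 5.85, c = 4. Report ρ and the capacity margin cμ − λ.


Total capacity cμ = 4·5.85 = 23.40/hr
ρ = λ/(cμ) = 2.03/23.40 = 0.08675
Stable ⇔ ρ < 1: YES
Spare capacity = cμ − λ = 23.40 − 2.03 = 21.37/hr

Final: ρ = 0.08675; stable; margin = 21.37/hr


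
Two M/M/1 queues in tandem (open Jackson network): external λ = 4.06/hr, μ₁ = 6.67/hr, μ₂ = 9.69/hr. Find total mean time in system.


Each node sees arrival rate λ = 4.06/hr (tandem ⇒ throughput preserved).
W₁ = 1/(μ₁−λ) = 1/(6.67−4.06) = 0.38314 hr
W₂ = 1/(μ₂−λ) = 1/(9.69−4.06) = 0.17762 hr
W_total = W₁ + W₂ = 0.38314 + 0.17762 = 0.56076 hr

Final: 0.56076 hr


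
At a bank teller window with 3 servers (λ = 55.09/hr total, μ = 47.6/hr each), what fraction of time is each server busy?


ρ = λ/(cμ) = 55.09/(3·47.6) = 55.09/142.80 = 0.3858

Final: 0.3858


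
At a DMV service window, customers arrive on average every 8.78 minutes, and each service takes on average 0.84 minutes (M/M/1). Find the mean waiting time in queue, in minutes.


λ = 60/8.78 = 6.8337 /hr
μ = 60/0.84 = 71.4286 /hr
ρ = λ/μ = 6.8337/71.4286 = 0.09567
Wq = ρ/(μ−λ) = 0.09567/(71.4286−6.8337) = 0.001481 hr
In minutes: 0.001481·60 = 0.08887 min

Final: 0.08887 min


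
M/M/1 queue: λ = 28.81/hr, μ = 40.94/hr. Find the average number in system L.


ρ = λ/μ = 28.81/40.94 = 0.7037
L = ρ/(1−ρ) = 0.7037/(1 − 0.7037) = 0.7037/0.2963 = 2.3751

Final: 2.3751


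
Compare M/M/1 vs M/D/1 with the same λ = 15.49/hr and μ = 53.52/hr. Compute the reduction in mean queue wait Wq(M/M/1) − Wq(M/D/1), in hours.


ρ = 15.49/53.52 = 0.2894
Wq(M/M/1) = ρ/(μ−λ) = 0.2894/38.03 = 0.007610 hr
Wq(M/D/1) = ρ/(2(μ−λ)) = 0.003805 hr
Savings = 0.007610 − 0.003805 = 0.003805 hr

Final: 0.003805 hr


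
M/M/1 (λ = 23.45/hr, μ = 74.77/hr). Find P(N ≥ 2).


ρ = 23.45/74.77 = 0.3136
P(N ≥ n) = ρ^n = 0.3136^2 = 0.098363

Final: 0.098363


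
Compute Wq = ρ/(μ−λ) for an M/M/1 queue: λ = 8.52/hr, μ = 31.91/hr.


ρ = 8.52/31.91 = 0.2670
Wq = ρ/(μ−λ) = 0.2670/(31.91 − 8.52) = 0.2670/23.39 = 0.01142 hr

Final: 0.01142 hr


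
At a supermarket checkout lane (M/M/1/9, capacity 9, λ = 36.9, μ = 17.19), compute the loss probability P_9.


ρ = λ/μ = 36.9/17.19 = 2.1466
P_K = (1−ρ)ρ^K/(1−ρ^(K+1)) = (-1.1466·967.730447)/(1 − 2077.327138)
= -1109.596691/-2076.327138 = 0.534404

Final: 0.534404


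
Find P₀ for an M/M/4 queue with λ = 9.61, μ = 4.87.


a = λ/μ = 9.61/4.87 = 1.9733; ρ = a/c = 0.4933
Σ_{k=0}^{3} a^k/k! (terms k=0..3) = 1.00000 + 1.97331 + 1.94697 + 1.28065 = 6.20093
Tail: a^4/(4!(1−ρ)) = 15.16274/(24·0.5067) = 1.24692
P₀ = 1/(6.20093 + 1.24692) = 1/7.44785 = 0.134267

Final: 0.134267


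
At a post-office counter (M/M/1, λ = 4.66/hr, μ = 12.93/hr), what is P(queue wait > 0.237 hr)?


ρ = 4.66/12.93 = 0.3604
P(Wq > t) = ρ·e^{−(μ−λ)t} = 0.3604·e^{−1.9600}
= 0.3604·0.140860 = 0.050766

Final: 0.050766


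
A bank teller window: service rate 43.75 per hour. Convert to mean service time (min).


Mean service time = 1/μ = 1/43.75 hour = 0.02286 hour
In minutes: 0.02286 × 60 = 1.3714 min

Final: 1.3714 min


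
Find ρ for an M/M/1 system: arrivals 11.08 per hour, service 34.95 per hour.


ρ = λ/μ = 11.08/34.95 = 0.3170

Final: 0.3170


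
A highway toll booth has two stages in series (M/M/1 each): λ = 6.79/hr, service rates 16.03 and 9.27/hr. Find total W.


Each node sees arrival rate λ = 6.79/hr (tandem ⇒ throughput preserved).
W₁ = 1/(μ₁−λ) = 1/(16.03−6.79) = 0.10823 hr
W₂ = 1/(μ₂−λ) = 1/(9.27−6.79) = 0.40323 hr
W_total = W₁ + W₂ = 0.10823 + 0.40323 = 0.51145 hr

Final: 0.51145 hr


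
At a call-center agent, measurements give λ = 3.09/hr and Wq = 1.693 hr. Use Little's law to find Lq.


Lq = λWq = 3.09·1.693 = 5.2314

Final: 5.2314


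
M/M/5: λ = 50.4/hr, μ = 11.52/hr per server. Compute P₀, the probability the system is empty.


a = λ/μ = 50.4/11.52 = 4.3750; ρ = a/c = 0.8750
Σ_{k=0}^{4} a^k/k! (terms k=0..4) = 1.00000 + 4.37500 + 9.57031 + 13.95671 + 15.26515 = 44.16717
Tail: a^5/(5!(1−ρ)) = 1602.84042/(120·0.1250) = 106.85603
P₀ = 1/(44.16717 + 106.85603) = 1/151.02319 = 0.006621

Final: 0.006621


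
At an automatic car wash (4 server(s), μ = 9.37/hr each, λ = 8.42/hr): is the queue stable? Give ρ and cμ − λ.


Total capacity cμ = 4·9.37 = 37.48/hr
ρ = λ/(cμ) = 8.42/37.48 = 0.2247
Stable ⇔ ρ < 1: YES
Spare capacity = cμ − λ = 37.48 − 8.42 = 29.06/hr

Final: ρ = 0.2247; stable; margin = 29.06/hr


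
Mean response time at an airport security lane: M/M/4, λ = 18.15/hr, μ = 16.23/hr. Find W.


a = 1.1183; ρ = 0.2796; P₀ = 0.326037
Lq = P₀·a^c·ρ/(c!(1−ρ)²) = 0.01144
Wq = Lq/λ = 0.01144/18.15 = 0.0006306 hr
W = Wq + 1/μ = 0.0006306 + 0.06161 = 0.06224 hr

Final: 0.06224 hr


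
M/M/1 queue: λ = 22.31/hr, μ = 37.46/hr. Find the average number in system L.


ρ = λ/μ = 22.31/37.46 = 0.5956
L = ρ/(1−ρ) = 0.5956/(1 − 0.5956) = 0.5956/0.4044 = 1.4726

Final: 1.4726


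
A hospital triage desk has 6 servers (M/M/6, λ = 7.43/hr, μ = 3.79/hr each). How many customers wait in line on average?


a = λ/μ = 1.9604; ρ = a/6 = 0.3267
P₀ = 0.140615
Lq = P₀·a^c·ρ / (c!·(1−ρ)²) = 0.140615·56.76722·0.3267/(720·0.45328)
= 0.007991

Final: 0.007991


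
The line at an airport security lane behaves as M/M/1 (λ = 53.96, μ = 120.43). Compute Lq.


ρ = 53.96/120.43 = 0.4481
Lq = ρ²/(1−ρ) = 0.2008/0.5519 = 0.3637

Final: 0.3637


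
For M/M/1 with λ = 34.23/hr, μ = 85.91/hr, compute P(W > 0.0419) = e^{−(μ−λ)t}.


W ~ Exponential(μ−λ) for M/M/1.
μ − λ = 85.91 − 34.23 = 51.6800
P(W > t) = e^{−(μ−λ)t} = e^{−2.1654} = 0.114705

Final: 0.114705


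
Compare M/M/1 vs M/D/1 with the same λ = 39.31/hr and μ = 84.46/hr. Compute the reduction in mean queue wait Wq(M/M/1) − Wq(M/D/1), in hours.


ρ = 39.31/84.46 = 0.4654
Wq(M/M/1) = ρ/(μ−λ) = 0.4654/45.15 = 0.01031 hr
Wq(M/D/1) = ρ/(2(μ−λ)) = 0.005154 hr
Savings = 0.01031 − 0.005154 = 0.005154 hr

Final: 0.005154 hr


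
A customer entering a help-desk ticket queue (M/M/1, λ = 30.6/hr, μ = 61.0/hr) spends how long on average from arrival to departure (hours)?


W = 1/(μ−λ) = 1/(61.0 − 30.6) = 1/30.40 = 0.03289 hr

Final: 0.03289 hr


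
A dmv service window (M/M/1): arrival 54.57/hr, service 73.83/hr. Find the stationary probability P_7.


ρ = 54.57/73.83 = 0.7391
P_n = (1−ρ)·ρ^n = (1 − 0.7391)·0.7391^7 = 0.2609·0.120517 = 0.031439

Final: 0.031439


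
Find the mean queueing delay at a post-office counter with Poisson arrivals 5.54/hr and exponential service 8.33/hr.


ρ = 5.54/8.33 = 0.6651
Wq = ρ/(μ−λ) = 0.6651/(8.33 − 5.54) = 0.6651/2.79 = 0.2384 hr

Final: 0.2384 hr


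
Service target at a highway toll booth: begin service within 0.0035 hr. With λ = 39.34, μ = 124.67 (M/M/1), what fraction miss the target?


ρ = 39.34/124.67 = 0.3156
P(Wq > t) = ρ·e^{−(μ−λ)t} = 0.3156·e^{−0.2987}
= 0.3156·0.741815 = 0.234082

Final: 0.234082


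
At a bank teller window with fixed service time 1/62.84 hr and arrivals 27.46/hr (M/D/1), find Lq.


ρ = 27.46/62.84 = 0.4370
M/D/1: Lq = ρ²/(2(1−ρ)) = 0.1910/(2·0.5630) = 0.16958

Final: 0.16958


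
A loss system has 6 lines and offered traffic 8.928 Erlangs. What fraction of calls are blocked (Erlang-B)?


B(c,a) = (a^c/c!) / Σ_{k=0}^{c} a^k/k!
a^6/6! = 703.384175
Σ terms (k=0..6): 1.00000 + 8.92800 + 39.85459 + 118.60727 + 264.73142 + 472.70442 + 703.38417 = 1609.209869
B = 703.384175/1609.209869 = 0.437099

Final: 0.437099


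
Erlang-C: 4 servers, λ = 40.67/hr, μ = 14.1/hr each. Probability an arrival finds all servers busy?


a = λ/μ = 2.8844; ρ = a/4 = 0.7211
P₀ = 0.044673 (from M/M/c formula)
C(c,a) = [a^c/(c!(1−ρ))]·P₀ = [69.21819/(24·0.2789)]·0.044673
= 10.34092·0.044673 = 0.461962

Final: 0.461962


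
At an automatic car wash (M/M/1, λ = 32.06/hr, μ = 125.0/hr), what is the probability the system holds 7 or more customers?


ρ = 32.06/125.0 = 0.2565
P(N ≥ n) = ρ^n = 0.2565^7 = 0.00007301

Final: 0.00007301


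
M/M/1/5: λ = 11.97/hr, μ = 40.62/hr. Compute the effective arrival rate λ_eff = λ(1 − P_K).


ρ = 0.2947; P_K = (1−ρ)ρ^5/(1−ρ^6) = 0.001568
λ_eff = λ(1 − P_K) = 11.97·(1 − 0.001568) = 11.97·0.998432 = 11.9512 /hr

Final: 11.9512 /hr


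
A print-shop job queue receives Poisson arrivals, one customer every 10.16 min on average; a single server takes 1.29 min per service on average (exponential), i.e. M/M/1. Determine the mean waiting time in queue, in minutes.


λ = 60/10.16 = 5.9055 /hr
μ = 60/1.29 = 46.5116 /hr
ρ = λ/μ = 5.9055/46.5116 = 0.1270
Wq = ρ/(μ−λ) = 0.1270/(46.5116−5.9055) = 0.003127 hr
In minutes: 0.003127·60 = 0.1876 min

Final: 0.1876 min


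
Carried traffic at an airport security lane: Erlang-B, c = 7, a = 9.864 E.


B(7,9.864) = 0.402924 (Erlang-B)
Carried load = a(1 − B) = 9.864·(1 − 0.402924) = 9.864·0.597076 = 5.8896 E

Final: 5.8896 Erlangs


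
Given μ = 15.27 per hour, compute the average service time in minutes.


Mean service time = 1/μ = 1/15.27 hour = 0.06549 hour
In minutes: 0.06549 × 60 = 3.9293 min

Final: 3.9293 min


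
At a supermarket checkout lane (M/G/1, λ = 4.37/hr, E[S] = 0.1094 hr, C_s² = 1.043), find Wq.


ρ = λ·E[S] = 4.37·0.1094 = 0.4781
E[S²] = E[S]²(1+C_s²) = 0.1094²·(1+1.043) = 0.024451
Wq = λ·E[S²]/(2(1−ρ)) = 4.37·0.024451/(2·0.5219) = 0.10236 hr

Final: 0.10236 hr


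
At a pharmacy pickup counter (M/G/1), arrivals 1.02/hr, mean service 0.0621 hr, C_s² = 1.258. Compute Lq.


ρ = λ·E[S] = 1.02·0.0621 = 0.06334
Lq = ρ²(1+C_s²)/(2(1−ρ)) = 0.004012·(1+1.258)/(2·0.9367)
= 0.004012·2.2580/1.8733 = 0.004836

Final: 0.004836


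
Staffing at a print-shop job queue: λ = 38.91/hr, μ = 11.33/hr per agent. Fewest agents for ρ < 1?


Stability requires cμ > λ ⇔ c > λ/μ.
λ/μ = 38.91/11.33 = 3.4342
Minimum integer c = ⌊3.4342⌋ + 1 = 4
Check: 4·11.33 = 45.32 > 38.91, while 3·11.33 = 33.99 ≤ 38.91

Final: 4 servers


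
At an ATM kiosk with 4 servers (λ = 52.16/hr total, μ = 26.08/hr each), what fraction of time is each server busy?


ρ = λ/(cμ) = 52.16/(4·26.08) = 52.16/104.32 = 0.5000

Final: 0.5000


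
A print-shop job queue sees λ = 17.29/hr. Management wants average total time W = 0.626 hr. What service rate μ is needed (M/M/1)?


W = 1/(μ−λ) ⇒ μ − λ = 1/W = 1/0.626 = 1.5974
μ = λ + 1/W = 17.29 + 1.5974 = 18.8874 per hr

Final: 18.8874 /hr


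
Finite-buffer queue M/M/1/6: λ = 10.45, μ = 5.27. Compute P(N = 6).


ρ = λ/μ = 10.45/5.27 = 1.9829
P_K = (1−ρ)ρ^K/(1−ρ^(K+1)) = (-0.9829·60.790267)/(1 − 120.542370)
= -59.752103/-119.542370 = 0.499840

Final: 0.499840


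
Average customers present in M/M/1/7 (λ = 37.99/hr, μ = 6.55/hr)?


ρ = 37.99/6.55 = 5.8000
L = ρ[1 − (K+1)ρ^K + Kρ^(K+1)] / [(1−ρ)(1−ρ^(K+1))]
Numerator: 5.8000·(1 − 8·220798.416755 + 7·1280630.817180) = 41748570.440073
Denominator: (-4.8000)·(-1280629.817180) = 6147023.122465
L = 41748570.440073/6147023.122465 = 6.7917

Final: 6.7917


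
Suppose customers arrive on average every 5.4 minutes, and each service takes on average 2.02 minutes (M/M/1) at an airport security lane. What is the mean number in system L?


λ = 60/5.4 = 11.1111 /hr
μ = 60/2.02 = 29.7030 /hr
ρ = λ/μ = 11.1111/29.7030 = 0.3741
L = ρ/(1−ρ) = 0.3741/0.6259 = 0.5976

Final: 0.5976


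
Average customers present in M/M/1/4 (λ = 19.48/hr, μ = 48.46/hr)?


ρ = 19.48/48.46 = 0.4020
L = ρ[1 − (K+1)ρ^K + Kρ^(K+1)] / [(1−ρ)(1−ρ^(K+1))]
Numerator: 0.4020·(1 − 5·0.026111 + 4·0.010496) = 0.366377
Denominator: (0.5980)·(0.989504) = 0.591742
L = 0.366377/0.591742 = 0.6192

Final: 0.6192


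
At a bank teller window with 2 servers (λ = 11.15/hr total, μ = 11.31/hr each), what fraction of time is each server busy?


ρ = λ/(cμ) = 11.15/(2·11.31) = 11.15/22.62 = 0.4929

Final: 0.4929


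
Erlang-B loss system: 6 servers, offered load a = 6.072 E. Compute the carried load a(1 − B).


B(6,6.072) = 0.269957 (Erlang-B)
Carried load = a(1 − B) = 6.072·(1 − 0.269957) = 6.072·0.730043 = 4.4328 E

Final: 4.4328 Erlangs


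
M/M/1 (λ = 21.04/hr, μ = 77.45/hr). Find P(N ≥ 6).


ρ = 21.04/77.45 = 0.2717
P(N ≥ n) = ρ^n = 0.2717^6 = 0.0004019

Final: 0.0004019


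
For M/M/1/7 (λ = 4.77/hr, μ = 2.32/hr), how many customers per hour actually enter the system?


ρ = 2.0560; P_K = (1−ρ)ρ^7/(1−ρ^8) = 0.515240
λ_eff = λ(1 − P_K) = 4.77·(1 − 0.515240) = 4.77·0.484760 = 2.3123 /hr

Final: 2.3123 /hr


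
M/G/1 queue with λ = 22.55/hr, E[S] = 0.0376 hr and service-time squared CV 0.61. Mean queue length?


ρ = λ·E[S] = 22.55·0.0376 = 0.8479
Lq = ρ²(1+C_s²)/(2(1−ρ)) = 0.7189·(1+0.61)/(2·0.1521)
= 0.7189·1.6100/0.3042 = 3.80433

Final: 3.80433


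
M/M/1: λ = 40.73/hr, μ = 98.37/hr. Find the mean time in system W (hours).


W = 1/(μ−λ) = 1/(98.37 − 40.73) = 1/57.64 = 0.01735 hr

Final: 0.01735 hr


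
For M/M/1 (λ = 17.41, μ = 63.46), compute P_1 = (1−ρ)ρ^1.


ρ = 17.41/63.46 = 0.2743
P_n = (1−ρ)·ρ^n = (1 − 0.2743)·0.2743^1 = 0.7257·0.274346 = 0.199080

Final: 0.199080


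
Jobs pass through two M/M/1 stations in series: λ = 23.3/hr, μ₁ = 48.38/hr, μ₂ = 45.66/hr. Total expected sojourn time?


Each node sees arrival rate λ = 23.3/hr (tandem ⇒ throughput preserved).
W₁ = 1/(μ₁−λ) = 1/(48.38−23.3) = 0.03987 hr
W₂ = 1/(μ₂−λ) = 1/(45.66−23.3) = 0.04472 hr
W_total = W₁ + W₂ = 0.03987 + 0.04472 = 0.08460 hr

Final: 0.08460 hr


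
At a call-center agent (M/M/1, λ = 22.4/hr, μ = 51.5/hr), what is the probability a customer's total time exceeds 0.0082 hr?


W ~ Exponential(μ−λ) for M/M/1.
μ − λ = 51.5 − 22.4 = 29.1000
P(W > t) = e^{−(μ−λ)t} = e^{−0.2386} = 0.787714

Final: 0.787714


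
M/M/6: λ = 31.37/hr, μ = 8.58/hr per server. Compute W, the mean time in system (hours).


a = 3.6562; ρ = 0.6094; P₀ = 0.024469
Lq = P₀·a^c·ρ/(c!(1−ρ)²) = 0.32417
Wq = Lq/λ = 0.32417/31.37 = 0.01033 hr
W = Wq + 1/μ = 0.01033 + 0.11655 = 0.12688 hr

Final: 0.12688 hr


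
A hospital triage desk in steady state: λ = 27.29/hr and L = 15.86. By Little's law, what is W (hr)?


W = L/λ = 15.86/27.29 = 0.5812 hr

Final: 0.5812 hr


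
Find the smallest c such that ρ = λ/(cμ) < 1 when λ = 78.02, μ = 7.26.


Stability requires cμ > λ ⇔ c > λ/μ.
λ/μ = 78.02/7.26 = 10.7466
Minimum integer c = ⌊10.7466⌋ + 1 = 11
Check: 11·7.26 = 79.86 > 78.02, while 10·7.26 = 72.60 ≤ 78.02

Final: 11 servers


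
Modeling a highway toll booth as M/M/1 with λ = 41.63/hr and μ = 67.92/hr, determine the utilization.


ρ = λ/μ = 41.63/67.92 = 0.6129

Final: 0.6129


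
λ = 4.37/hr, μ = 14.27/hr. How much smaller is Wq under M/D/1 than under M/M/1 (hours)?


ρ = 4.37/14.27 = 0.3062
Wq(M/M/1) = ρ/(μ−λ) = 0.3062/9.90 = 0.03093 hr
Wq(M/D/1) = ρ/(2(μ−λ)) = 0.01547 hr
Savings = 0.03093 − 0.01547 = 0.01547 hr

Final: 0.01547 hr


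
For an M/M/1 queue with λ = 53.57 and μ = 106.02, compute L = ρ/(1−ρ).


ρ = λ/μ = 53.57/106.02 = 0.5053
L = ρ/(1−ρ) = 0.5053/(1 − 0.5053) = 0.5053/0.4947 = 1.0214

Final: 1.0214


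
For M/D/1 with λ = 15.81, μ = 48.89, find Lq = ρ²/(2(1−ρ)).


ρ = 15.81/48.89 = 0.3234
M/D/1: Lq = ρ²/(2(1−ρ)) = 0.1046/(2·0.6766) = 0.07728

Final: 0.07728


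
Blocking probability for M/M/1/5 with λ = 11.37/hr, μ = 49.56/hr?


ρ = λ/μ = 11.37/49.56 = 0.2294
P_K = (1−ρ)ρ^K/(1−ρ^(K+1)) = (0.7706·0.0006355)/(1 − 0.0001458)
= 0.0004897/0.999854 = 0.0004898

Final: 0.0004898


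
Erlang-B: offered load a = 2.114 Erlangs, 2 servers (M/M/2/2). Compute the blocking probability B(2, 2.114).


B(c,a) = (a^c/c!) / Σ_{k=0}^{c} a^k/k!
a^2/2! = 2.234498
Σ terms (k=0..2): 1.00000 + 2.11400 + 2.23450 = 5.348498
B = 2.234498/5.348498 = 0.417780

Final: 0.417780


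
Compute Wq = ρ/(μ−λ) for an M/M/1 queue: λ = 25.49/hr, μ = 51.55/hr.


ρ = 25.49/51.55 = 0.4945
Wq = ρ/(μ−λ) = 0.4945/(51.55 − 25.49) = 0.4945/26.06 = 0.01897 hr

Final: 0.01897 hr


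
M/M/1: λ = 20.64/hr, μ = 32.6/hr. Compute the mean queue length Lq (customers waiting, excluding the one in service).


ρ = 20.64/32.6 = 0.6331
Lq = ρ²/(1−ρ) = 0.4009/0.3669 = 1.0926

Final: 1.0926


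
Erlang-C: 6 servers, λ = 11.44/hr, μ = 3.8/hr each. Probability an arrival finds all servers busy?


a = λ/μ = 3.0105; ρ = a/6 = 0.5018
P₀ = 0.048430 (from M/M/c formula)
C(c,a) = [a^c/(c!(1−ρ))]·P₀ = [744.48263/(720·0.4982)]·0.048430
= 2.07529·0.048430 = 0.100506

Final: 0.100506


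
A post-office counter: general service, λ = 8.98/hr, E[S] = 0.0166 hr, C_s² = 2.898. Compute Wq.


ρ = λ·E[S] = 8.98·0.0166 = 0.1491
E[S²] = E[S]²(1+C_s²) = 0.0166²·(1+2.898) = 0.001074
Wq = λ·E[S²]/(2(1−ρ)) = 8.98·0.001074/(2·0.8509) = 0.005668 hr

Final: 0.005668 hr


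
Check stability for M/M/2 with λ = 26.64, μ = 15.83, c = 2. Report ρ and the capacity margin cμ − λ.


Total capacity cμ = 2·15.83 = 31.66/hr
ρ = λ/(cμ) = 26.64/31.66 = 0.8414
Stable ⇔ ρ < 1: YES
Spare capacity = cμ − λ = 31.66 − 26.64 = 5.02/hr

Final: ρ = 0.8414; stable; margin = 5.02/hr


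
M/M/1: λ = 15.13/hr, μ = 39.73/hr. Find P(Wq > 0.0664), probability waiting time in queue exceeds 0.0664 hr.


ρ = 15.13/39.73 = 0.3808
P(Wq > t) = ρ·e^{−(μ−λ)t} = 0.3808·e^{−1.6334}
= 0.3808·0.195257 = 0.074358

Final: 0.074358


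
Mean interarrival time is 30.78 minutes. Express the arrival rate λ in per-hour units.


λ = 1/(interarrival time) in consistent units.
1 hour = 60 min, so λ = 60/30.78 = 1.9493 per hour

Final: 1.9493 /hr


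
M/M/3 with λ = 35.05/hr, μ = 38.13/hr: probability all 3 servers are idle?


a = λ/μ = 35.05/38.13 = 0.9192; ρ = a/c = 0.3064
Σ_{k=0}^{2} a^k/k! (terms k=0..2) = 1.00000 + 0.91922 + 0.42249 = 2.34171
Tail: a^3/(3!(1−ρ)) = 0.77672/(6·0.6936) = 0.18664
P₀ = 1/(2.34171 + 0.18664) = 1/2.52835 = 0.395515

Final: 0.395515


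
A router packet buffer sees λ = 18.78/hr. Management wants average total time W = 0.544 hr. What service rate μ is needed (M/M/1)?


W = 1/(μ−λ) ⇒ μ − λ = 1/W = 1/0.544 = 1.8382
μ = λ + 1/W = 18.78 + 1.8382 = 20.6182 per hr

Final: 20.6182 /hr


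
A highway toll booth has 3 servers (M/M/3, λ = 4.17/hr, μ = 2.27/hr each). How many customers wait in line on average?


a = λ/μ = 1.8370; ρ = a/3 = 0.6123
P₀ = 0.139093
Lq = P₀·a^c·ρ / (c!·(1−ρ)²) = 0.139093·6.19913·0.6123/(6·0.15028)
= 0.58554

Final: 0.58554


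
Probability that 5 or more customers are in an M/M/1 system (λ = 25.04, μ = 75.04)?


ρ = 25.04/75.04 = 0.3337
P(N ≥ n) = ρ^n = 0.3337^5 = 0.004137

Final: 0.004137


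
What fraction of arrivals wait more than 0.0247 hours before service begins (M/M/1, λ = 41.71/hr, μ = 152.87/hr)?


ρ = 41.71/152.87 = 0.2728
P(Wq > t) = ρ·e^{−(μ−λ)t} = 0.2728·e^{−2.7457}
= 0.2728·0.064206 = 0.017518

Final: 0.017518


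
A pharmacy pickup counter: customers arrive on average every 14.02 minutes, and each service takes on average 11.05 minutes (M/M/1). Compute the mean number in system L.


λ = 60/14.02 = 4.2796 /hr
μ = 60/11.05 = 5.4299 /hr
ρ = λ/μ = 4.2796/5.4299 = 0.7882
L = ρ/(1−ρ) = 0.7882/0.2118 = 3.7205

Final: 3.7205
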